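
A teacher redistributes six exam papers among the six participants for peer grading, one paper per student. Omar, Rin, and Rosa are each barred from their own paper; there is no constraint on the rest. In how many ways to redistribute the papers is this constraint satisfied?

426

Let A_j be the event that the j-th constrained one is fixed. By inclusion-exclusion over the 3 events:
Σ_{j=0}^{3} (-1)^j C(3,j)(6-j)!
= C(3,0)·6! - C(3,1)·5! + C(3,2)·4! - C(3,3)·3!
= 720 - 360 + 72 - 6
= 426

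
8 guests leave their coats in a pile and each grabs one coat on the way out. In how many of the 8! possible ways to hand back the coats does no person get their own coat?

14833

!8 = 8! · Σ_{k=0}^{8} (-1)^k/k!
= 8! - 8!/1! + 8!/2! - 8!/3! + 8!/4! - 8!/5! + 8!/6! - 8!/7! + 8!/8!
= 40320 - 40320 + 20160 - 6720 + 1680 - 336 + 56 - 8 + 1
= 14833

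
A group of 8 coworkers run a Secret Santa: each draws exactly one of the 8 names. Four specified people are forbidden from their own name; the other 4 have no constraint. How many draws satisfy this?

Let A_j be the event that the j-th constrained one is fixed. By inclusion-exclusion over the 4 events:
Σ_{j=0}^{4} (-1)^j C(4,j)(8-j)!
= C(4,0)·8! - C(4,1)·7! + C(4,2)·6! - C(4,3)·5! + C(4,4)·4!
= 40320 - 20160 + 4320 - 480 + 24
= 24024

24024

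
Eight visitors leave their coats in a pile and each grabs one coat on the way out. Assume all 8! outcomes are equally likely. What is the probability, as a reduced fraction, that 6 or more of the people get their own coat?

29/40320

Favorable outcomes: Σ_{i≥6} C(8,i)·!(8-i) = 28·1 + 8·0 + 1·1 = 29.
Total outcomes: 8! = 40320.
Probability = 29/40320 = 29/40320.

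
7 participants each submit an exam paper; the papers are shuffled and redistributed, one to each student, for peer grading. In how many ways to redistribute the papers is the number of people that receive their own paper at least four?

92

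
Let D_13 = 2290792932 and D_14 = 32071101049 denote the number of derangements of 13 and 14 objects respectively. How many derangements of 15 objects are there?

481066515734

D_15 = (15-1)·(D_14 + D_13) = 14·(32071101049 + 2290792932) = 14·34361893981 = 481066515734.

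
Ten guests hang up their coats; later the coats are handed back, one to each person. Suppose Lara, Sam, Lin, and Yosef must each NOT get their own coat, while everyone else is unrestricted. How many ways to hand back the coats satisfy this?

Inclusion-exclusion on the 4 forbidden self-matches:
Σ_{j=0}^{4} (-1)^j C(4,j)(10-j)!
= C(4,0)·10! - C(4,1)·9! + C(4,2)·8! - C(4,3)·7! + C(4,4)·6!
= 3628800 - 1451520 + 241920 - 20160 + 720
= 2399760

2399760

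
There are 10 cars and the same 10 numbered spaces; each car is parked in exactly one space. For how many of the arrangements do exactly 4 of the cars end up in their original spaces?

Choose which 4 of the 10 are fixed: C(10,4) = 210.
The remaining 6 must be deranged: !6 = 265.
Total: 210 × 265 = 55650.

55650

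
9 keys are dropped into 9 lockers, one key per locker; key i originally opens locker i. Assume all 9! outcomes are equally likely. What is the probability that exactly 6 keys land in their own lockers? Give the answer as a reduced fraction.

Favorable outcomes: C(9,6)·!3 = 84·2 = 168.
Total outcomes: 9! = 362880.
Probability = 168/362880 = 1/2160.

1/2160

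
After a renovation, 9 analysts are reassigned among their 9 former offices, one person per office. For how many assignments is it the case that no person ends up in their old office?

133496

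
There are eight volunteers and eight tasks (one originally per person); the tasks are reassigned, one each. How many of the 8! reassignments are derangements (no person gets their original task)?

14833

The subfactorial !8 = [8!/e] (nearest integer).
8! = 40320, and 40320/e ≈ 14832.90, so !8 = 14833.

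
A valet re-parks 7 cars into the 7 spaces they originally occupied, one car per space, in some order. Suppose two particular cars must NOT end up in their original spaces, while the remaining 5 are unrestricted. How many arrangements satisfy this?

Inclusion-exclusion on the 2 forbidden self-matches:
Σ_{j=0}^{2} (-1)^j C(2,j)(7-j)!
= C(2,0)·7! - C(2,1)·6! + C(2,2)·5!
= 5040 - 1440 + 120
= 3720

3720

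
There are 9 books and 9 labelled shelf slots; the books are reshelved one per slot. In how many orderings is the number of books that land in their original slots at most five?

362675

Sum C(9,i)·!(9-i) for i = 0..5:
  i=0: C(9,0)·!9 = 1·133496 = 133496
  i=1: C(9,1)·!8 = 9·14833 = 133497
  i=2: C(9,2)·!7 = 36·1854 = 66744
  i=3: C(9,3)·!6 = 84·265 = 22260
  i=4: C(9,4)·!5 = 126·44 = 5544
  i=5: C(9,5)·!4 = 126·9 = 1134
Total = 362675.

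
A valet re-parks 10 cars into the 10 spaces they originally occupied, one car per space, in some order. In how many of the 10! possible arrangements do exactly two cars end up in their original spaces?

Pick the 2 fixed positions: C(10,2) = 45 ways.
The remaining 8 must be deranged: !8 = 14833.
Total: 45 × 14833 = 667485.

667485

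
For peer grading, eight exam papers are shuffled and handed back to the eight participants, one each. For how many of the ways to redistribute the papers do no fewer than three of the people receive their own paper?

3235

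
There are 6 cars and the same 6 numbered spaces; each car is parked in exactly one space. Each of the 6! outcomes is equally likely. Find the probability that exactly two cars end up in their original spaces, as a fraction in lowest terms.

3/16

Favorable outcomes: C(6,2)·!4 = 15·9 = 135.
Total outcomes: 6! = 720.
Probability = 135/720 = 3/16.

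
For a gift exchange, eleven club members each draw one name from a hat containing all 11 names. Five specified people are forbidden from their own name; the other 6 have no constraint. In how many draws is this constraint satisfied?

25022880

Inclusion-exclusion on the 5 forbidden self-matches:
Σ_{j=0}^{5} (-1)^j C(5,j)(11-j)!
= C(5,0)·11! - C(5,1)·10! + C(5,2)·9! - C(5,3)·8! + C(5,4)·7! - C(5,5)·6!
= 39916800 - 18144000 + 3628800 - 403200 + 25200 - 720
= 25022880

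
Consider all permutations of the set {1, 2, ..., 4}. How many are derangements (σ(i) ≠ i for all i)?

9

Recurrence: !4 = 4·!3 + (-1)^4.
!4 = 4·2 + 1 = 9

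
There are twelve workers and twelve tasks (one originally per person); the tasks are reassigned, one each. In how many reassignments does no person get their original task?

!12 = 12! · Σ_{k=0}^{12} (-1)^k/k!
= 12! - 12!/1! + 12!/2! - 12!/3! + 12!/4! - 12!/5! + 12!/6! - 12!/7! + 12!/8! - 12!/9! + 12!/10! - 12!/11! + 12!/12!
= 479001600 - 479001600 + 239500800 - 79833600 + 19958400 - 3991680 + 665280 - 95040 + 11880 - 1320 + 132 - 12 + 1
= 176214841

176214841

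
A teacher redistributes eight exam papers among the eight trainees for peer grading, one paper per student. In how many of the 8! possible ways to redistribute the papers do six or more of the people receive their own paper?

29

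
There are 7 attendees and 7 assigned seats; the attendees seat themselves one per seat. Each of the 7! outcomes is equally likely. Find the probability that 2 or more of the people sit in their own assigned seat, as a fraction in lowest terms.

Favorable outcomes: Σ_{i≥2} C(7,i)·!(7-i) = 21·44 + 35·9 + 35·2 + 21·1 + 7·0 + 1·1 = 1331.
Total outcomes: 7! = 5040.
Probability = 1331/5040 = 1331/5040.

1331/5040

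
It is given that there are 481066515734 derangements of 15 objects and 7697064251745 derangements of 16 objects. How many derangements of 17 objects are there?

130850092279664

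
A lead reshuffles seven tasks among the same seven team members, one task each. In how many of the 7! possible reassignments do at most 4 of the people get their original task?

5018

Sum C(7,i)·!(7-i) for i = 0..4:
  i=0: C(7,0)·!7 = 1·1854 = 1854
  i=1: C(7,1)·!6 = 7·265 = 1855
  i=2: C(7,2)·!5 = 21·44 = 924
  i=3: C(7,3)·!4 = 35·9 = 315
  i=4: C(7,4)·!3 = 35·2 = 70
Total = 5018.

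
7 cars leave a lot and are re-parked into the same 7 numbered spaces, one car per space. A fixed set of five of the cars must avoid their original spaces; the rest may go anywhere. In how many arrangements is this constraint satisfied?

Let A_j be the event that the j-th constrained one is fixed. By inclusion-exclusion over the 5 events:
Σ_{j=0}^{5} (-1)^j C(5,j)(7-j)!
= C(5,0)·7! - C(5,1)·6! + C(5,2)·5! - C(5,3)·4! + C(5,4)·3! - C(5,5)·2!
= 5040 - 3600 + 1200 - 240 + 30 - 2
= 2428

2428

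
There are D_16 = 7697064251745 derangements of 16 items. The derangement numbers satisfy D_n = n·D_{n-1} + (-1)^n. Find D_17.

130850092279664

D_17 = 17·7697064251745 - 1 = 130850092279664.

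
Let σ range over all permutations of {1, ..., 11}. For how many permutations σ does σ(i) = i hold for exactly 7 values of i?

2970

Choose which 7 of the 11 are fixed: C(11,7) = 330.
The remaining 4 must be deranged: !4 = 9.
Total: 330 × 9 = 2970.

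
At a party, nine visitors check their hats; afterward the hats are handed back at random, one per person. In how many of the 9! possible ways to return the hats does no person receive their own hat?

133496

Recurrence: !9 = 9·!8 + (-1)^9.
!9 = 9·14833 - 1 = 133496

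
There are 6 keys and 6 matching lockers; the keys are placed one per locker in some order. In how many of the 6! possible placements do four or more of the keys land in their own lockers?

16

Sum C(6,i)·!(6-i) for i = 4..6:
  i=4: C(6,4)·!2 = 15·1 = 15
  i=5: C(6,5)·!1 = 6·0 = 0
  i=6: C(6,6)·!0 = 1·1 = 1
Total = 16.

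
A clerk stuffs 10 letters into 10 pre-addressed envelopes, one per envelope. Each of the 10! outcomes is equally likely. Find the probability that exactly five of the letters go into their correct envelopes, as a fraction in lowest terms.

Favorable outcomes: C(10,5)·!5 = 252·44 = 11088.
Total outcomes: 10! = 3628800.
Probability = 11088/3628800 = 11/3600.

11/3600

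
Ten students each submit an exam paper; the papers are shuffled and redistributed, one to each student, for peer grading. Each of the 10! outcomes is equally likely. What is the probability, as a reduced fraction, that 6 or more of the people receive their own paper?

17/28350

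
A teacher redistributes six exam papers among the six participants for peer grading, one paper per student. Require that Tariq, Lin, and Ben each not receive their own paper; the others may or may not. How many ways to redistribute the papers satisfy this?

426

Inclusion-exclusion on the 3 forbidden self-matches:
Σ_{j=0}^{3} (-1)^j C(3,j)(6-j)!
= C(3,0)·6! - C(3,1)·5! + C(3,2)·4! - C(3,3)·3!
= 720 - 360 + 72 - 6
= 426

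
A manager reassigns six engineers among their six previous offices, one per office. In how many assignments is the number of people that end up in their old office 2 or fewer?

664

Sum C(6,i)·!(6-i) for i = 0..2:
  i=0: C(6,0)·!6 = 1·265 = 265
  i=1: C(6,1)·!5 = 6·44 = 264
  i=2: C(6,2)·!4 = 15·9 = 135
Total = 664.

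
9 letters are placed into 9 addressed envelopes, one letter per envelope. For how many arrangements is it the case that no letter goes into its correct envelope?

Use !n = (n-1)(!(n-1) + !(n-2)).
!9 = 8·(14833 + 1854) = 8·16687 = 133496

133496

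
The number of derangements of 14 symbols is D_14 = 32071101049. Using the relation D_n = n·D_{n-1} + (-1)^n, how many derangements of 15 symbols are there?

481066515734

D_15 = 15·32071101049 - 1 = 481066515734.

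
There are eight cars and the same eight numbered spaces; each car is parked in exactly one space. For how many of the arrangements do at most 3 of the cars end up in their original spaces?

39549

# with exactly i fixed is C(8,i)·!(8-i); sum over i=0..3:
  i=0: C(8,0)·!8 = 1·14833 = 14833
  i=1: C(8,1)·!7 = 8·1854 = 14832
  i=2: C(8,2)·!6 = 28·265 = 7420
  i=3: C(8,3)·!5 = 56·44 = 2464
Total = 39549.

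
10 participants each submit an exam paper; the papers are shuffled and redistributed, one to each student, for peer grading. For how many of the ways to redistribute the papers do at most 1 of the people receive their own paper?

# with exactly i fixed is C(10,i)·!(10-i); sum over i=0..1:
  i=0: C(10,0)·!10 = 1·1334961 = 1334961
  i=1: C(10,1)·!9 = 10·133496 = 1334960
Total = 2669921.

2669921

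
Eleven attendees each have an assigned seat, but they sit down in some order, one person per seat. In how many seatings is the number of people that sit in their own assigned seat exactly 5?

122430

Pick the 5 fixed positions: C(11,5) = 462 ways.
The other 6 form a derangement: !6 = 265.
Total: 462 × 265 = 122430.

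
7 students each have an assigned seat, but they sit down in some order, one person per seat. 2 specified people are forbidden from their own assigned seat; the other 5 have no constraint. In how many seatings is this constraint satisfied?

Inclusion-exclusion on the 2 forbidden self-matches:
Σ_{j=0}^{2} (-1)^j C(2,j)(7-j)!
= C(2,0)·7! - C(2,1)·6! + C(2,2)·5!
= 5040 - 1440 + 120
= 3720

3720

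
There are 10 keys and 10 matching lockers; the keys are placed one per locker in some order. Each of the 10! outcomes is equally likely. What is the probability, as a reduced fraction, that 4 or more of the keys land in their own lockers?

34457/1814400

Favorable outcomes: Σ_{i≥4} C(10,i)·!(10-i) = 210·265 + 252·44 + 210·9 + 120·2 + 45·1 + 10·0 + 1·1 = 68914.
Total outcomes: 10! = 3628800.
Probability = 68914/3628800 = 34457/1814400.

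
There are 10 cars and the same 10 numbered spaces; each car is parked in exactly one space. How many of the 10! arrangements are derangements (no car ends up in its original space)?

1334961

Recurrence: !10 = 10·!9 + (-1)^10.
!10 = 10·133496 + 1 = 1334961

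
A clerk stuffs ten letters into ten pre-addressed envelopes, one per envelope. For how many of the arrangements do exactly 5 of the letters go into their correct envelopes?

Choose which 5 of the 10 are fixed: C(10,5) = 252.
The remaining 5 must be deranged: !5 = 44.
Total: 252 × 44 = 11088.

11088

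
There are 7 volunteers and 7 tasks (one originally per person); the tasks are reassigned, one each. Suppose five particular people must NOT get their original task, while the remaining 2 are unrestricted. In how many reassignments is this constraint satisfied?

2428

Let A_j be the event that the j-th constrained one is fixed. By inclusion-exclusion over the 5 events:
Σ_{j=0}^{5} (-1)^j C(5,j)(7-j)!
= C(5,0)·7! - C(5,1)·6! + C(5,2)·5! - C(5,3)·4! + C(5,4)·3! - C(5,5)·2!
= 5040 - 3600 + 1200 - 240 + 30 - 2
= 2428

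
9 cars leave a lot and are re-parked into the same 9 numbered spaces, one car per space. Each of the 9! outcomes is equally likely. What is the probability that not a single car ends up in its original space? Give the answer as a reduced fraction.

16687/45360

Favorable outcomes: !9 = 133496.
Total outcomes: 9! = 362880.
Probability = 133496/362880 = 16687/45360.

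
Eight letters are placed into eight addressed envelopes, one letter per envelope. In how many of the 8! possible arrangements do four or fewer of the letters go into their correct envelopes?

40179

Sum C(8,i)·!(8-i) for i = 0..4:
  i=0: C(8,0)·!8 = 1·14833 = 14833
  i=1: C(8,1)·!7 = 8·1854 = 14832
  i=2: C(8,2)·!6 = 28·265 = 7420
  i=3: C(8,3)·!5 = 56·44 = 2464
  i=4: C(8,4)·!4 = 70·9 = 630
Total = 40179.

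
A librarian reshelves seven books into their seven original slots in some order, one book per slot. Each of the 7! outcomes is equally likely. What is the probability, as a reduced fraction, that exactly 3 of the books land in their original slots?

1/16

Favorable outcomes: C(7,3)·!4 = 35·9 = 315.
Total outcomes: 7! = 5040.
Probability = 315/5040 = 1/16.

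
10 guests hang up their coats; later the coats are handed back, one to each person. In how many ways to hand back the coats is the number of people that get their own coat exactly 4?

55650

Pick the 4 fixed positions: C(10,4) = 210 ways.
The other 6 form a derangement: !6 = 265.
Total: 210 × 265 = 55650.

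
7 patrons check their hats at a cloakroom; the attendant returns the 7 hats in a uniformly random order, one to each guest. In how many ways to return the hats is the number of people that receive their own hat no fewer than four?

92

# with exactly i fixed is C(7,i)·!(7-i); sum over i=4..7:
  i=4: C(7,4)·!3 = 35·2 = 70
  i=5: C(7,5)·!2 = 21·1 = 21
  i=6: C(7,6)·!1 = 7·0 = 0
  i=7: C(7,7)·!0 = 1·1 = 1
Total = 92.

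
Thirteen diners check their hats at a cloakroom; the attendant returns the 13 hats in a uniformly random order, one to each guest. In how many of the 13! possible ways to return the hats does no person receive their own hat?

Recurrence: !13 = 13·!12 + (-1)^13.
!13 = 13·176214841 - 1 = 2290792932

2290792932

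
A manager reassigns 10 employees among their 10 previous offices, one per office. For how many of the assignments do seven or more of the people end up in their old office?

Sum C(10,i)·!(10-i) for i = 7..10:
  i=7: C(10,7)·!3 = 120·2 = 240
  i=8: C(10,8)·!2 = 45·1 = 45
  i=9: C(10,9)·!1 = 10·0 = 0
  i=10: C(10,10)·!0 = 1·1 = 1
Total = 286.

286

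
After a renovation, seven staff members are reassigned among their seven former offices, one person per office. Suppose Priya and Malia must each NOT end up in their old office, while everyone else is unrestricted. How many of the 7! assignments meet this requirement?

3720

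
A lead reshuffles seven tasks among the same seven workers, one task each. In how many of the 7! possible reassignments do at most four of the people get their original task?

5018

Sum C(7,i)·!(7-i) for i = 0..4:
  i=0: C(7,0)·!7 = 1·1854 = 1854
  i=1: C(7,1)·!6 = 7·265 = 1855
  i=2: C(7,2)·!5 = 21·44 = 924
  i=3: C(7,3)·!4 = 35·9 = 315
  i=4: C(7,4)·!3 = 35·2 = 70
Total = 5018.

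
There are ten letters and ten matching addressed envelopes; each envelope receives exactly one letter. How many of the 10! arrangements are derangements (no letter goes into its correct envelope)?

1334961

!10 is the nearest integer to 10!/e.
10! = 3628800, and 3628800/e ≈ 1334960.92, so !10 = 1334961.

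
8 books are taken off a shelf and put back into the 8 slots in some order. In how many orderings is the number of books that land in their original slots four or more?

Sum C(8,i)·!(8-i) for i = 4..8:
  i=4: C(8,4)·!4 = 70·9 = 630
  i=5: C(8,5)·!3 = 56·2 = 112
  i=6: C(8,6)·!2 = 28·1 = 28
  i=7: C(8,7)·!1 = 8·0 = 0
  i=8: C(8,8)·!0 = 1·1 = 1
Total = 771.

771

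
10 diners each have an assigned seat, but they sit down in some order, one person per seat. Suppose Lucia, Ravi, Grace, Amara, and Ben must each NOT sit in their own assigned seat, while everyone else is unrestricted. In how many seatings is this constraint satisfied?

2170680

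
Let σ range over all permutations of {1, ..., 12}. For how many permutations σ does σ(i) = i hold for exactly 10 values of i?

Pick the 10 fixed positions: C(12,10) = 66 ways.
The remaining 2 must be deranged: !2 = 1.
Total: 66 × 1 = 66.

66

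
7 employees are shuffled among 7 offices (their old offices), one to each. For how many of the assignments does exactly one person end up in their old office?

1855

Choose which one of the 7 is fixed: C(7,1) = 7.
The remaining 6 must be deranged: !6 = 265.
Total: 7 × 265 = 1855.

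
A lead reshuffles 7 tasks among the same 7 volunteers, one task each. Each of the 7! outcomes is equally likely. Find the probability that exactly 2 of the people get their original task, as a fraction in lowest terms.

11/60

Favorable outcomes: C(7,2)·!5 = 21·44 = 924.
Total outcomes: 7! = 5040.
Probability = 924/5040 = 11/60.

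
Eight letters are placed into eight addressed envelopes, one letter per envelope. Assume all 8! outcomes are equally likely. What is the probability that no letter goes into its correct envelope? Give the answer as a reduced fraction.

Favorable outcomes: !8 = 14833.
Total outcomes: 8! = 40320.
Probability = 14833/40320 = 2119/5760.

2119/5760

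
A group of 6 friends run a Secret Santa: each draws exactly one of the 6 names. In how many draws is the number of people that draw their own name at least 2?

Sum C(6,i)·!(6-i) for i = 2..6:
  i=2: C(6,2)·!4 = 15·9 = 135
  i=3: C(6,3)·!3 = 20·2 = 40
  i=4: C(6,4)·!2 = 15·1 = 15
  i=5: C(6,5)·!1 = 6·0 = 0
  i=6: C(6,6)·!0 = 1·1 = 1
Total = 191.

191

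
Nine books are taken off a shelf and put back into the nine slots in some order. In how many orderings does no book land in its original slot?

133496

Use !n = n·!(n-1) + (-1)^n.
!9 = 9·14833 - 1 = 133496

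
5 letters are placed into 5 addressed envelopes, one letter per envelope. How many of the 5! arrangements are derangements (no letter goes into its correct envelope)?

44

Recurrence: !5 = 4·(!4 + !3).
!5 = 4·(9 + 2) = 4·11 = 44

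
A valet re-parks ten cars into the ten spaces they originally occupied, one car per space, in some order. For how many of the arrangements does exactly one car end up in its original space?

Choose which one of the 10 is fixed: C(10,1) = 10.
The other 9 form a derangement: !9 = 133496.
Total: 10 × 133496 = 1334960.

1334960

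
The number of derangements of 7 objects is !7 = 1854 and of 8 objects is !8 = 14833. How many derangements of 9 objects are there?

133496

!9 = (9-1)·(!8 + !7) = 8·(14833 + 1854) = 8·16687 = 133496.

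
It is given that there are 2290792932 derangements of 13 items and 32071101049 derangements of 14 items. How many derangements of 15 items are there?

D_15 = (15-1)·(D_14 + D_13) = 14·(32071101049 + 2290792932) = 14·34361893981 = 481066515734.

481066515734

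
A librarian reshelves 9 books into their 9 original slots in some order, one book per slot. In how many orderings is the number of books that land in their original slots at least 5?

1339

Sum C(9,i)·!(9-i) for i = 5..9:
  i=5: C(9,5)·!4 = 126·9 = 1134
  i=6: C(9,6)·!3 = 84·2 = 168
  i=7: C(9,7)·!2 = 36·1 = 36
  i=8: C(9,8)·!1 = 9·0 = 0
  i=9: C(9,9)·!0 = 1·1 = 1
Total = 1339.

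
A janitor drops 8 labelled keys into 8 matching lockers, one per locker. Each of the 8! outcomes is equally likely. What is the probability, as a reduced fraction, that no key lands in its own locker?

2119/5760

Favorable outcomes: !8 = 14833.
Total outcomes: 8! = 40320.
Probability = 14833/40320 = 2119/5760.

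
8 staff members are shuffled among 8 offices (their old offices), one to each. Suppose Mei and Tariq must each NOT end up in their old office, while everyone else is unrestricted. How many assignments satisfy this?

30960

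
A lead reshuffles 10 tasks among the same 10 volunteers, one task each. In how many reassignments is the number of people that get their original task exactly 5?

11088

Choose which 5 of the 10 are fixed: C(10,5) = 252.
The other 5 form a derangement: !5 = 44.
Total: 252 × 44 = 11088.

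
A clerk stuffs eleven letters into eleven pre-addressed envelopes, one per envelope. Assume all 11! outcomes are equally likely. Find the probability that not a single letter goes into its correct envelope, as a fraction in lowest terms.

1468457/3991680

Favorable outcomes: !11 = 14684570.
Total outcomes: 11! = 39916800.
Probability = 14684570/39916800 = 1468457/3991680.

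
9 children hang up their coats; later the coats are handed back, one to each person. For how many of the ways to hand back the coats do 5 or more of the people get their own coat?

# with exactly i fixed is C(9,i)·!(9-i); sum over i=5..9:
  i=5: C(9,5)·!4 = 126·9 = 1134
  i=6: C(9,6)·!3 = 84·2 = 168
  i=7: C(9,7)·!2 = 36·1 = 36
  i=8: C(9,8)·!1 = 9·0 = 0
  i=9: C(9,9)·!0 = 1·1 = 1
Total = 1339.

1339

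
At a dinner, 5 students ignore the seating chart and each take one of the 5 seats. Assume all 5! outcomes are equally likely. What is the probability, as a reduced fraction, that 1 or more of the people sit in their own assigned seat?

Favorable outcomes: Σ_{i≥1} C(5,i)·!(5-i) = 5·9 + 10·2 + 10·1 + 5·0 + 1·1 = 76.
Total outcomes: 5! = 120.
Probability = 76/120 = 19/30.

19/30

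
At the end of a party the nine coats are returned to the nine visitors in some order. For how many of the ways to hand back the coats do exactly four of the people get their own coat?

5544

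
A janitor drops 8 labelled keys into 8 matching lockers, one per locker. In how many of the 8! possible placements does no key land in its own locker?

14833

The subfactorial !8 = [8!/e] (nearest integer).
8! = 40320, and 40320/e ≈ 14832.90, so !8 = 14833.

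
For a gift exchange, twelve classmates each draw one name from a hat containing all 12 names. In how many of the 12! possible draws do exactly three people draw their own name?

29369120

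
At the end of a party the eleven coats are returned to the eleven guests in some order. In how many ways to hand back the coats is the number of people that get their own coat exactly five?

122430

Choose which 5 of the 11 are fixed: C(11,5) = 462.
The other 6 form a derangement: !6 = 265.
Total: 462 × 265 = 122430.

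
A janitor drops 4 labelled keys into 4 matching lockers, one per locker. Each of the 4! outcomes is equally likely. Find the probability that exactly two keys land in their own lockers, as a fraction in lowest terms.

1/4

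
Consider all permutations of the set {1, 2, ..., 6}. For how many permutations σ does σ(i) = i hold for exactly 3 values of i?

40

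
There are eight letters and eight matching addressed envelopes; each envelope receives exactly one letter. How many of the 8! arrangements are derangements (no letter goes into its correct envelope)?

Use !n = n·!(n-1) + (-1)^n.
!8 = 8·1854 + 1 = 14833

14833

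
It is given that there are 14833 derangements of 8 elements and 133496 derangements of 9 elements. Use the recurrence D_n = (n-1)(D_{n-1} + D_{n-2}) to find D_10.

1334961

D_10 = (10-1)·(D_9 + D_8) = 9·(133496 + 14833) = 9·148329 = 1334961.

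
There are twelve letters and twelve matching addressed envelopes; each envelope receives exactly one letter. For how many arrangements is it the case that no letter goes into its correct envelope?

By inclusion-exclusion, !12 = Σ (-1)^k · 12!/k! for k=0..12
= 12! - 12!/1! + 12!/2! - 12!/3! + 12!/4! - 12!/5! + 12!/6! - 12!/7! + 12!/8! - 12!/9! + 12!/10! - 12!/11! + 12!/12!
= 479001600 - 479001600 + 239500800 - 79833600 + 19958400 - 3991680 + 665280 - 95040 + 11880 - 1320 + 132 - 12 + 1
= 176214841

176214841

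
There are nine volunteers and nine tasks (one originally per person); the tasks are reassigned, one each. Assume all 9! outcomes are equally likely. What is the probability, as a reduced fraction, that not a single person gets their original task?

Favorable outcomes: !9 = 133496.
Total outcomes: 9! = 362880.
Probability = 133496/362880 = 16687/45360.

16687/45360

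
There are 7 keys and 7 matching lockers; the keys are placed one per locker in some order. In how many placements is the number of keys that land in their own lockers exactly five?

21

Pick the 5 fixed positions: C(7,5) = 21 ways.
The other 2 form a derangement: !2 = 1.
Total: 21 × 1 = 21.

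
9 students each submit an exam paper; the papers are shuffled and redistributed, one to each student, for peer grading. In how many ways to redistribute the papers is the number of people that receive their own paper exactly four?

Pick the 4 fixed positions: C(9,4) = 126 ways.
The other 5 form a derangement: !5 = 44.
Total: 126 × 44 = 5544.

5544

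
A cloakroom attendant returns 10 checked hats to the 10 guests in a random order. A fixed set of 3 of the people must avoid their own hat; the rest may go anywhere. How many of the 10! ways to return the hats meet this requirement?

Inclusion-exclusion on the 3 forbidden self-matches:
Σ_{j=0}^{3} (-1)^j C(3,j)(10-j)!
= C(3,0)·10! - C(3,1)·9! + C(3,2)·8! - C(3,3)·7!
= 3628800 - 1088640 + 120960 - 5040
= 2656080

2656080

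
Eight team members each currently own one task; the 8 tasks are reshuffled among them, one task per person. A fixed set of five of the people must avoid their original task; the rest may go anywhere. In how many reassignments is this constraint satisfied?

Let A_j be the event that the j-th constrained one is fixed. By inclusion-exclusion over the 5 events:
Σ_{j=0}^{5} (-1)^j C(5,j)(8-j)!
= C(5,0)·8! - C(5,1)·7! + C(5,2)·6! - C(5,3)·5! + C(5,4)·4! - C(5,5)·3!
= 40320 - 25200 + 7200 - 1200 + 120 - 6
= 21234

21234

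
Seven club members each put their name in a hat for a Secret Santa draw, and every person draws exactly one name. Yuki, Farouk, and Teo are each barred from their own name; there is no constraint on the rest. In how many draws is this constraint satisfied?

3216

Let A_j be the event that the j-th constrained one is fixed. By inclusion-exclusion over the 3 events:
Σ_{j=0}^{3} (-1)^j C(3,j)(7-j)!
= C(3,0)·7! - C(3,1)·6! + C(3,2)·5! - C(3,3)·4!
= 5040 - 2160 + 360 - 24
= 3216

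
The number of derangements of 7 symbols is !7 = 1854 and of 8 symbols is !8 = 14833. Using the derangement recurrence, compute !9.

!9 = (9-1)·(!8 + !7) = 8·(14833 + 1854) = 8·16687 = 133496.

133496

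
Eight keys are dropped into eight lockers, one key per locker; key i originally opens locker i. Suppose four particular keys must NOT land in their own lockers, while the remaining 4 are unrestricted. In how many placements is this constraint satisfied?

24024

Inclusion-exclusion on the 4 forbidden self-matches:
Σ_{j=0}^{4} (-1)^j C(4,j)(8-j)!
= C(4,0)·8! - C(4,1)·7! + C(4,2)·6! - C(4,3)·5! + C(4,4)·4!
= 40320 - 20160 + 4320 - 480 + 24
= 24024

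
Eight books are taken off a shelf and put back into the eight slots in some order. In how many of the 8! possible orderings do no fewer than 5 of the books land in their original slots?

141

Sum C(8,i)·!(8-i) for i = 5..8:
  i=5: C(8,5)·!3 = 56·2 = 112
  i=6: C(8,6)·!2 = 28·1 = 28
  i=7: C(8,7)·!1 = 8·0 = 0
  i=8: C(8,8)·!0 = 1·1 = 1
Total = 141.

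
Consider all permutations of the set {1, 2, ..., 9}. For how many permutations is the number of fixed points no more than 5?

# with exactly i fixed is C(9,i)·!(9-i); sum over i=0..5:
  i=0: C(9,0)·!9 = 1·133496 = 133496
  i=1: C(9,1)·!8 = 9·14833 = 133497
  i=2: C(9,2)·!7 = 36·1854 = 66744
  i=3: C(9,3)·!6 = 84·265 = 22260
  i=4: C(9,4)·!5 = 126·44 = 5544
  i=5: C(9,5)·!4 = 126·9 = 1134
Total = 362675.

362675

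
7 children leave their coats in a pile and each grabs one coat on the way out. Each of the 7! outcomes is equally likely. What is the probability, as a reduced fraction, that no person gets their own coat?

103/280

Favorable outcomes: !7 = 1854.
Total outcomes: 7! = 5040.
Probability = 1854/5040 = 103/280.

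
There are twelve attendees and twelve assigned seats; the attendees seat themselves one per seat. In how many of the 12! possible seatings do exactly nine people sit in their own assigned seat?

440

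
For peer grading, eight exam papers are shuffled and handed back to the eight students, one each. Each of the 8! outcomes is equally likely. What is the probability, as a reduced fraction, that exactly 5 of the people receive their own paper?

1/360

Favorable outcomes: C(8,5)·!3 = 56·2 = 112.
Total outcomes: 8! = 40320.
Probability = 112/40320 = 1/360.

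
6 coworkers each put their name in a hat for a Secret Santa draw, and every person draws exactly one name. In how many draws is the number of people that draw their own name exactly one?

Choose which one of the 6 is fixed: C(6,1) = 6.
The other 5 form a derangement: !5 = 44.
Total: 6 × 44 = 264.

264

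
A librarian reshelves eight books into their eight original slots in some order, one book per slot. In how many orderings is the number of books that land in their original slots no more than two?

Sum C(8,i)·!(8-i) for i = 0..2:
  i=0: C(8,0)·!8 = 1·14833 = 14833
  i=1: C(8,1)·!7 = 8·1854 = 14832
  i=2: C(8,2)·!6 = 28·265 = 7420
Total = 37085.

37085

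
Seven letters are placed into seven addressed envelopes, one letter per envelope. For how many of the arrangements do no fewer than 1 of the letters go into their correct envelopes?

3186

Sum C(7,i)·!(7-i) for i = 1..7:
  i=1: C(7,1)·!6 = 7·265 = 1855
  i=2: C(7,2)·!5 = 21·44 = 924
  i=3: C(7,3)·!4 = 35·9 = 315
  i=4: C(7,4)·!3 = 35·2 = 70
  i=5: C(7,5)·!2 = 21·1 = 21
  i=6: C(7,6)·!1 = 7·0 = 0
  i=7: C(7,7)·!0 = 1·1 = 1
Total = 3186.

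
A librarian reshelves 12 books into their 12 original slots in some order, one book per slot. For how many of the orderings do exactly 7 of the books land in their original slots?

34848

Pick the 7 fixed positions: C(12,7) = 792 ways.
The remaining 5 must be deranged: !5 = 44.
Total: 792 × 44 = 34848.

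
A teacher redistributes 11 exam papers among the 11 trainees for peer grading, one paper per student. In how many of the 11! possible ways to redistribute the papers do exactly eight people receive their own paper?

330

Pick the 8 fixed positions: C(11,8) = 165 ways.
The remaining 3 must be deranged: !3 = 2.
Total: 165 × 2 = 330.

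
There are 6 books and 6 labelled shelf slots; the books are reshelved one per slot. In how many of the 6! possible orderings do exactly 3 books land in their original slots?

Choose which 3 of the 6 are fixed: C(6,3) = 20.
The remaining 3 must be deranged: !3 = 2.
Total: 20 × 2 = 40.

40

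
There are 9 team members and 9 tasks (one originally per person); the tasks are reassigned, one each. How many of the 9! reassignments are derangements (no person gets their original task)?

!9 is the nearest integer to 9!/e.
9! = 362880, and 362880/e ≈ 133496.09, so !9 = 133496.

133496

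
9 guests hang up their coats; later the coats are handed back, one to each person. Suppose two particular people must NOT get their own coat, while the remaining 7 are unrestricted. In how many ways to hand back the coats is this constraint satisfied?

287280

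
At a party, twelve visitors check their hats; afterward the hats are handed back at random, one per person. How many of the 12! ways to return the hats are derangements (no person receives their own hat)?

176214841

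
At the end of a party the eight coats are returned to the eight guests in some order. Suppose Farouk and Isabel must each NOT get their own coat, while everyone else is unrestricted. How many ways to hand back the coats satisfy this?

Let A_j be the event that the j-th constrained one is fixed. By inclusion-exclusion over the 2 events:
Σ_{j=0}^{2} (-1)^j C(2,j)(8-j)!
= C(2,0)·8! - C(2,1)·7! + C(2,2)·6!
= 40320 - 10080 + 720
= 30960

30960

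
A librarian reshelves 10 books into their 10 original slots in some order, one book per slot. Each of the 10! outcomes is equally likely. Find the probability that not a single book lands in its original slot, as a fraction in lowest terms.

16481/44800

Favorable outcomes: !10 = 1334961.
Total outcomes: 10! = 3628800.
Probability = 1334961/3628800 = 16481/44800.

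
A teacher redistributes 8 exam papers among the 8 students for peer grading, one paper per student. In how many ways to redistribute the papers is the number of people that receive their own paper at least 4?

# with exactly i fixed is C(8,i)·!(8-i); sum over i=4..8:
  i=4: C(8,4)·!4 = 70·9 = 630
  i=5: C(8,5)·!3 = 56·2 = 112
  i=6: C(8,6)·!2 = 28·1 = 28
  i=7: C(8,7)·!1 = 8·0 = 0
  i=8: C(8,8)·!0 = 1·1 = 1
Total = 771.

771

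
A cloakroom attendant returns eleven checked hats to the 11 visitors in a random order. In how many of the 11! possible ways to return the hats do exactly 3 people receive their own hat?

Pick the 3 fixed positions: C(11,3) = 165 ways.
The other 8 form a derangement: !8 = 14833.
Total: 165 × 14833 = 2447445.

2447445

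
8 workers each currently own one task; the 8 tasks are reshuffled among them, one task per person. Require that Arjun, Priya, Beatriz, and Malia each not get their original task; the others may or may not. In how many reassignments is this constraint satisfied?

24024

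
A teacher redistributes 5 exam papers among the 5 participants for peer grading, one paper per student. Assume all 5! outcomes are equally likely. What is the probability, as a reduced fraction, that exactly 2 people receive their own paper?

1/6

Favorable outcomes: C(5,2)·!3 = 10·2 = 20.
Total outcomes: 5! = 120.
Probability = 20/120 = 1/6.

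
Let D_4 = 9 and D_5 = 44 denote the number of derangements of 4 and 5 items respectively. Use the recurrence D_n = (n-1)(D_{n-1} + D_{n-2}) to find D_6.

D_6 = (6-1)·(D_5 + D_4) = 5·(44 + 9) = 5·53 = 265.

265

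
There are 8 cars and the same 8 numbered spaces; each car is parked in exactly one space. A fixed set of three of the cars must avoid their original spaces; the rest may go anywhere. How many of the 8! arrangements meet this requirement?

27240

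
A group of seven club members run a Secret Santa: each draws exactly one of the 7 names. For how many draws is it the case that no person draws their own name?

1854

Use !n = n·!(n-1) + (-1)^n.
!7 = 7·265 - 1 = 1854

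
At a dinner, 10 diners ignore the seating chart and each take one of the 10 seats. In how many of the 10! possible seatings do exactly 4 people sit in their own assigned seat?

Choose which 4 of the 10 are fixed: C(10,4) = 210.
The other 6 form a derangement: !6 = 265.
Total: 210 × 265 = 55650.

55650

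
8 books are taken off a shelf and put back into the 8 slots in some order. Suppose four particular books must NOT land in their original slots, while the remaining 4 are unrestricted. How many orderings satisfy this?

Let A_j be the event that the j-th constrained one is fixed. By inclusion-exclusion over the 4 events:
Σ_{j=0}^{4} (-1)^j C(4,j)(8-j)!
= C(4,0)·8! - C(4,1)·7! + C(4,2)·6! - C(4,3)·5! + C(4,4)·4!
= 40320 - 20160 + 4320 - 480 + 24
= 24024

24024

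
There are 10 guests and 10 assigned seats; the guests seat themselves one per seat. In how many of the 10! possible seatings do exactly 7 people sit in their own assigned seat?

240

Choose which 7 of the 10 are fixed: C(10,7) = 120.
The remaining 3 must be deranged: !3 = 2.
Total: 120 × 2 = 240.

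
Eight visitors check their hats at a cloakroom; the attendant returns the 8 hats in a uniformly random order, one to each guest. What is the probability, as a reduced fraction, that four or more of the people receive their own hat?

Favorable outcomes: Σ_{i≥4} C(8,i)·!(8-i) = 70·9 + 56·2 + 28·1 + 8·0 + 1·1 = 771.
Total outcomes: 8! = 40320.
Probability = 771/40320 = 257/13440.

257/13440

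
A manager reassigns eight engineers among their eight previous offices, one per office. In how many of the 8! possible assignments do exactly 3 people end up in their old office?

Pick the 3 fixed positions: C(8,3) = 56 ways.
The other 5 form a derangement: !5 = 44.
Total: 56 × 44 = 2464.

2464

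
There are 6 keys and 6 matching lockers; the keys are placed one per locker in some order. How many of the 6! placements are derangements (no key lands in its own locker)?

265

Use !n = (n-1)(!(n-1) + !(n-2)).
!6 = 5·(44 + 9) = 5·53 = 265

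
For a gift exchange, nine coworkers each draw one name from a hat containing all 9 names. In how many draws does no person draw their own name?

Recurrence: !9 = 9·!8 + (-1)^9.
!9 = 9·14833 - 1 = 133496

133496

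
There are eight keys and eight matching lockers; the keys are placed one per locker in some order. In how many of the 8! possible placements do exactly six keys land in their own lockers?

Choose which 6 of the 8 are fixed: C(8,6) = 28.
The remaining 2 must be deranged: !2 = 1.
Total: 28 × 1 = 28.

28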